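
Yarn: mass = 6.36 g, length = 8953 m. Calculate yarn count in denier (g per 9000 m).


Formula: den = (mass_g / length_m) * 9000
Substituting: den = (6.36 / 8953) * 9000
Intermediate: 6.36 / 8953 = 0.00071038 g/m
den = 0.00071038 * 9000 = 6.4 denier

6.4 denier


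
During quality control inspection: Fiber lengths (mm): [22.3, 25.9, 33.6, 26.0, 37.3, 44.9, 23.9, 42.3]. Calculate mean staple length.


Formula: Mean = sum of lengths / count
Sum = 22.3 + 25.9 + 33.6 + 26.0 + 37.3 + 44.9 + 23.9 + 42.3
Sum = 256.2 mm
Mean = 256.2 / 8 = 32.03 mm

32.03 mm


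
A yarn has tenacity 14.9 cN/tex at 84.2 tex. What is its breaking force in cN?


Formula: Breaking force = Tenacity * Linear density
F = 14.9 cN/tex * 84.2 tex
F = 1254.58 cN

1254.58 cN


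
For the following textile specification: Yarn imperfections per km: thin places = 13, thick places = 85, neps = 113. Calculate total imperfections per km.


Formula: Total = thin places + thick places + neps
Total = 13 + 85 + 113
Total = 211 imperfections/km

211 imperfections/km


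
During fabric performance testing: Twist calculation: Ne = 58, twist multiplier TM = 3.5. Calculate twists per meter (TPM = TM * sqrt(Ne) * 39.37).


Formula: TPM = TM * sqrt(Ne) * 39.37
Step 1: sqrt(Ne) = sqrt(58) = 7.6158
Step 2: TM * sqrt(Ne) = 3.5 * 7.6158 = 26.6553
Step 3: TPM = 26.6553 * 39.37 = 1049 twists/m

1049 twists/m


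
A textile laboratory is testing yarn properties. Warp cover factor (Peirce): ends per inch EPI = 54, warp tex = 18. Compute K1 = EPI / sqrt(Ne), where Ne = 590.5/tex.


Formula: K1 = EPI / sqrt(Ne), with Ne = 590.5 / tex_warp
Step 1: Ne = 590.5 / 18 = 32.806
Step 2: sqrt(Ne) = sqrt(32.806) = 5.7277
Step 3: K1 = 54 / 5.7277 = 9.4

9.4


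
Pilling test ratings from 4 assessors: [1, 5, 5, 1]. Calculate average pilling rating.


Formula: Mean = sum / count
Sum = 1 + 5 + 5 + 1 = 12
Mean = 12 / 4 = 3.0

3.0


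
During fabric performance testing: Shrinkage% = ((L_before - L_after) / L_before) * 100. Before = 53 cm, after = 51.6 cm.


Formula: Shrinkage% = ((L_before - L_after) / L_before) * 100
Step 1: Shrinkage = 53 - 51.6 = 1.4 cm
Step 2: Shrinkage% = (1.4 / 53) * 100
Step 3: Shrinkage% = 0.026415 * 100 = 2.6415% ≈ 2.6%

2.6%


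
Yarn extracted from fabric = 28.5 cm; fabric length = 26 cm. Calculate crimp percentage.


Formula: Crimp% = ((L_yarn - L_fabric) / L_fabric) * 100
Step 1: Extension = 28.5 - 26 = 2.5 cm
Step 2: Crimp% = (2.5 / 26) * 100
Step 3: Crimp% = 0.096154 * 100 = 9.6154% ≈ 9.6%

9.6%


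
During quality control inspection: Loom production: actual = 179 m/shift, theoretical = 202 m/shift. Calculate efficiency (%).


Formula: Efficiency% = (Actual output / Theoretical output) * 100
Efficiency% = (179 / 202) * 100
Efficiency% = 0.886139 * 100 = 88.6139% ≈ 88.6%

88.6%


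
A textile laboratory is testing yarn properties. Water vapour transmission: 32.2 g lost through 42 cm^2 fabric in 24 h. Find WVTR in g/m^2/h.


Formula: WVTR = mass_loss / (area * time)
Step 1: Convert area: 42 cm^2 = 0.0042 m^2
Step 2: WVTR = 32.2 g / (0.0042 m^2 * 24 h)
Step 3: WVTR = 32.2 / 0.1008 = 319.4 g/m^2/h

319.4 g/m^2/h


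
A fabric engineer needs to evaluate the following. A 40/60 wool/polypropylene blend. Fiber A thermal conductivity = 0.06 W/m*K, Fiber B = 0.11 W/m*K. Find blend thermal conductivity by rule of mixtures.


Formula: Blend property = (fraction_A * property_A) + (fraction_B * property_B)
Step 1: Contribution A = 40/100 * 0.06 W/m*K = 0.024 W/m*K
Step 2: Contribution B = 60/100 * 0.11 W/m*K = 0.066 W/m*K
Step 3: Blend thermal conductivity = 0.024 + 0.066 = 0.09 W/m*K

0.09 W/m*K


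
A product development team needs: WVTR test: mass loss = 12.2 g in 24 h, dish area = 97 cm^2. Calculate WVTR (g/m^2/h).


Formula: WVTR = mass_loss / (area * time)
Step 1: Convert area: 97 cm^2 = 0.0097 m^2
Step 2: WVTR = 12.2 g / (0.0097 m^2 * 24 h)
Step 3: WVTR = 12.2 / 0.2328 = 52.4 g/m^2/h

52.4 g/m^2/h


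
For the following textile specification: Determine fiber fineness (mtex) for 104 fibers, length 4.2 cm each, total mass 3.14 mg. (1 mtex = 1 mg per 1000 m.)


Formula: fineness (mtex) = mass (mg) / total length (km) = (mass_mg / total_length_m) * 1000
Step 1: Convert fiber length: 4.2 cm = 0.042 m
Step 2: Total fiber length = 104 * 0.042 = 4.368 m
Step 3: Linear density = 3.14 mg / 4.368 m = 0.7189 mg/m
Step 4: fineness = 0.7189 * 1000 = 718.9 mtex

718.9 mtex


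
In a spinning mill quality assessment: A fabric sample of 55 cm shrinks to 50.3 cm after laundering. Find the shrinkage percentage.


Formula: Shrinkage% = ((L_before - L_after) / L_before) * 100
Step 1: Shrinkage = 55 - 50.3 = 4.7 cm
Step 2: Shrinkage% = (4.7 / 55) * 100
Step 3: Shrinkage% = 0.085455 * 100 = 8.5455% ≈ 8.5%

8.5%


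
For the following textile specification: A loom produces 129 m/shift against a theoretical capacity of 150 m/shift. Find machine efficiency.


Formula: Efficiency% = (Actual output / Theoretical output) * 100
Efficiency% = (129 / 150) * 100
Efficiency% = 0.86 * 100 = 86.0%

86.0%


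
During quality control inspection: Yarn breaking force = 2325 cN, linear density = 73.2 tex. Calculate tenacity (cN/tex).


Formula: Tenacity = Breaking force / Linear density
Tenacity = 2325 cN / 73.2 tex
Tenacity = 31.76 cN/tex

31.76 cN/tex


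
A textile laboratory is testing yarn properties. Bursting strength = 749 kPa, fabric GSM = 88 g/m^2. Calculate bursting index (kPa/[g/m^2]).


Formula: Bursting Index = Bursting Strength / Fabric GSM
BI = 749 kPa / 88 g/m^2
BI = 8.511 kPa/(g/m^2)

8.511 kPa/(g/m^2)


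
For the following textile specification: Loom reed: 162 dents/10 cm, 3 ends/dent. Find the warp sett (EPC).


Formula: EPC = (dents per 10 cm * ends per dent) / 10
Step 1: Total ends per 10 cm = 162 * 3 = 486
Step 2: EPC = 486 / 10 = 48.6 ends/cm

48.6 ends/cm


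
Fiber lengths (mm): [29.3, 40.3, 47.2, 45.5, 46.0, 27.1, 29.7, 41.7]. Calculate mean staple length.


Formula: Mean = sum of lengths / count
Sum = 29.3 + 40.3 + 47.2 + 45.5 + 46.0 + 27.1 + 29.7 + 41.7
Sum = 306.8 mm
Mean = 306.8 / 8 = 38.35 mm

38.35 mm


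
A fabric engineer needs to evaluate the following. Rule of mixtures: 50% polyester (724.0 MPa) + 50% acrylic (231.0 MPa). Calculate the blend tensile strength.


Formula: Blend property = (fraction_A * property_A) + (fraction_B * property_B)
Step 1: Contribution A = 50/100 * 724.0 MPa = 362.0 MPa
Step 2: Contribution B = 50/100 * 231.0 MPa = 115.5 MPa
Step 3: Blend tensile strength = 362.0 + 115.5 = 477.5 MPa

477.5 MPa


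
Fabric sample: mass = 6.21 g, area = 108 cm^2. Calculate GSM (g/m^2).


Formula: GSM = mass_g / area_m2
Step 1: Convert area: 108 cm^2 = 108 / 10000 = 0.0108 m^2
Step 2: GSM = 6.21 g / 0.0108 m^2 = 575.0 g/m^2

575.0 g/m^2


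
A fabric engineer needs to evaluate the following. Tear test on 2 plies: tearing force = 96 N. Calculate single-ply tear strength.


Formula: Per-ply strength = Total force / Number of plies
Per-ply = 96 N / 2
Per-ply = 48 N

48 N


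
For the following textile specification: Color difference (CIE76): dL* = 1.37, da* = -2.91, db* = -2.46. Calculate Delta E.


Formula: Delta E = sqrt(dL*^2 + da*^2 + db*^2)
Step 1: dL*^2 = 1.37^2 = 1.8769
Step 2: da*^2 = (-2.91)^2 = 8.4681
Step 3: db*^2 = (-2.46)^2 = 6.0516
Step 4: Sum = 1.8769 + 8.4681 + 6.0516 = 16.3966
Step 5: Delta E = sqrt(16.3966) = 4.05

4.05 Delta E


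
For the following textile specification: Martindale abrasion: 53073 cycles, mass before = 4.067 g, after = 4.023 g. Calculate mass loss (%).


Formula: Mass loss% = ((m_before - m_after) / m_before) * 100
Step 1: Mass loss = 4.067 - 4.023 = 0.044 g
Step 2: Ratio = 0.044 / 4.067 = 0.0108188
Step 3: Mass loss% = 0.0108188 * 100 = 1.08188% ≈ 1.08%

1.08%


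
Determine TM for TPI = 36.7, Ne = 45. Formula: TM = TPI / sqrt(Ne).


Formula: TM = TPI / sqrt(Ne)
Step 1: sqrt(Ne) = sqrt(45) = 6.7082
Step 2: TM = 36.7 / 6.7082 = 5.47

5.47 TM


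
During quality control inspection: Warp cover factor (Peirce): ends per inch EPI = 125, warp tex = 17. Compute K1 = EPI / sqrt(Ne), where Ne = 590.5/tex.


Formula: K1 = EPI / sqrt(Ne), with Ne = 590.5 / tex_warp
Step 1: Ne = 590.5 / 17 = 34.735
Step 2: sqrt(Ne) = sqrt(34.735) = 5.8936
Step 3: K1 = 125 / 5.8936 = 21.2

21.2


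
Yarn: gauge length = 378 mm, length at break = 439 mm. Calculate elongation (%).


Formula: Elongation (%) = ((L_break - L0) / L0) * 100
Step 1: Extension = 439 - 378 = 61 mm
Step 2: Elongation = (61 / 378) * 100
Step 3: Elongation = 0.161376 * 100 = 16.1376% ≈ 16.1%

16.1%


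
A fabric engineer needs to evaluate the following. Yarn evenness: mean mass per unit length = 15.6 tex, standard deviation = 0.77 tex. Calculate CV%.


Formula: CV% = (standard deviation / mean) * 100
Step 1: Ratio = 0.77 / 15.6 = 0.049359
Step 2: CV% = 0.049359 * 100 = 4.9359% ≈ 4.9%

4.9%


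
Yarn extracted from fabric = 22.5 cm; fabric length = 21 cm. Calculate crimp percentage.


Formula: Crimp% = ((L_yarn - L_fabric) / L_fabric) * 100
Step 1: Extension = 22.5 - 21 = 1.5 cm
Step 2: Crimp% = (1.5 / 21) * 100
Step 3: Crimp% = 0.071429 * 100 = 7.1429% ≈ 7.1%

7.1%


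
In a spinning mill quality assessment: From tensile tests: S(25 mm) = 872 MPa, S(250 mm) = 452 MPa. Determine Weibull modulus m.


Formula: m = ln(L1/L2) / ln(S2/S1)
Step 1: ln(L1/L2) = ln(25/250) = -2.30259
Step 2: S2/S1 = 452/872 = 0.51835
Step 3: ln(S2/S1) = ln(0.51835) = -0.65710
Step 4: m = -2.30259 / -0.65710 = 3.50

3.50 (Weibull m)


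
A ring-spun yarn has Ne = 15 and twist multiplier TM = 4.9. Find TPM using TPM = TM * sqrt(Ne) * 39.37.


Formula: TPM = TM * sqrt(Ne) * 39.37
Step 1: sqrt(Ne) = sqrt(15) = 3.873
Step 2: TM * sqrt(Ne) = 4.9 * 3.873 = 18.9777
Step 3: TPM = 18.9777 * 39.37 = 747 twists/m

747 twists/m


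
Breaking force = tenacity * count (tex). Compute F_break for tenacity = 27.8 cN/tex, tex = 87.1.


Formula: Breaking force = Tenacity * Linear density
F = 27.8 cN/tex * 87.1 tex
F = 2421.38 cN

2421.38 cN


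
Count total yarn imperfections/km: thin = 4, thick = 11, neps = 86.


Formula: Total = thin places + thick places + neps
Total = 4 + 11 + 86
Total = 101 imperfections/km

101 imperfections/km


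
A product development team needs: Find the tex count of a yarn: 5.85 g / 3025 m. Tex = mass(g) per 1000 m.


Formula: Tex = (mass_g / length_m) * 1000
Substituting: Tex = (5.85 / 3025) * 1000
Intermediate: 5.85 / 3025 = 0.00193388 g/m
Tex = 0.00193388 * 1000 = 1.93 tex

1.93 tex


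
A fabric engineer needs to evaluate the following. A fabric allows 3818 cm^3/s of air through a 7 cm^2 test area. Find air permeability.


Formula: Air Permeability = Airflow / Test Area
AP = 3818 cm^3/s / 7 cm^2
AP = 545.4 cm^3/s/cm^2

545.4 cm^3/s/cm^2


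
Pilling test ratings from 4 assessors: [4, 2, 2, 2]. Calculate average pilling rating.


Formula: Mean = sum / count
Sum = 4 + 2 + 2 + 2 = 10
Mean = 10 / 4 = 2.5

2.5


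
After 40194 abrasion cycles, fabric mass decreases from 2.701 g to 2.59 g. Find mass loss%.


Formula: Mass loss% = ((m_before - m_after) / m_before) * 100
Step 1: Mass loss = 2.701 - 2.59 = 0.111 g
Step 2: Ratio = 0.111 / 2.701 = 0.0410959
Step 3: Mass loss% = 0.0410959 * 100 = 4.10959% ≈ 4.11%

4.11%


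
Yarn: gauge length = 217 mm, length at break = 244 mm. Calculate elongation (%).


Formula: Elongation (%) = ((L_break - L0) / L0) * 100
Step 1: Extension = 244 - 217 = 27 mm
Step 2: Elongation = (27 / 217) * 100
Step 3: Elongation = 0.124424 * 100 = 12.4424% ≈ 12.4%

12.4%


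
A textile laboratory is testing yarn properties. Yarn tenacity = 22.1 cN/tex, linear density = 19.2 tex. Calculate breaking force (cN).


Formula: Breaking force = Tenacity * Linear density
F = 22.1 cN/tex * 19.2 tex
F = 424.32 cN

424.32 cN


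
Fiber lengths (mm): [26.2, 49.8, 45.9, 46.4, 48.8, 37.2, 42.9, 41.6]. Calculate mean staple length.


Formula: Mean = sum of lengths / count
Sum = 26.2 + 49.8 + 45.9 + 46.4 + 48.8 + 37.2 + 42.9 + 41.6
Sum = 338.8 mm
Mean = 338.8 / 8 = 42.35 mm

42.35 mm


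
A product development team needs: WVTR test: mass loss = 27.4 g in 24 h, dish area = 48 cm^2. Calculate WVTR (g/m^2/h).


Formula: WVTR = mass_loss / (area * time)
Step 1: Convert area: 48 cm^2 = 0.0048 m^2
Step 2: WVTR = 27.4 g / (0.0048 m^2 * 24 h)
Step 3: WVTR = 27.4 / 0.1152 = 237.8 g/m^2/h

237.8 g/m^2/h


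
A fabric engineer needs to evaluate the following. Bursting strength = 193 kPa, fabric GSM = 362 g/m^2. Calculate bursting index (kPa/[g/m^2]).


Formula: Bursting Index = Bursting Strength / Fabric GSM
BI = 193 kPa / 362 g/m^2
BI = 0.533 kPa/(g/m^2)

0.533 kPa/(g/m^2)


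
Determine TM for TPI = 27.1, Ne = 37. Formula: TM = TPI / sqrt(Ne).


Formula: TM = TPI / sqrt(Ne)
Step 1: sqrt(Ne) = sqrt(37) = 6.0828
Step 2: TM = 27.1 / 6.0828 = 4.46

4.46 TM


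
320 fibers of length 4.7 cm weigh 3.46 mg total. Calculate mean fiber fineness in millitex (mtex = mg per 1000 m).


Formula: fineness (mtex) = mass (mg) / total length (km) = (mass_mg / total_length_m) * 1000
Step 1: Convert fiber length: 4.7 cm = 0.047 m
Step 2: Total fiber length = 320 * 0.047 = 15.04 m
Step 3: Linear density = 3.46 mg / 15.04 m = 0.2301 mg/m
Step 4: fineness = 0.2301 * 1000 = 230.1 mtex

230.1 mtex


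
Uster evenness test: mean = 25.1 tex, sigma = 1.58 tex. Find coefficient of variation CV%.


Formula: CV% = (standard deviation / mean) * 100
Step 1: Ratio = 1.58 / 25.1 = 0.062948
Step 2: CV% = 0.062948 * 100 = 6.2948% ≈ 6.3%

6.3%


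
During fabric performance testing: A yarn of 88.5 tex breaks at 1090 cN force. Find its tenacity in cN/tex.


Formula: Tenacity = Breaking force / Linear density
Tenacity = 1090 cN / 88.5 tex
Tenacity = 12.32 cN/tex

12.32 cN/tex


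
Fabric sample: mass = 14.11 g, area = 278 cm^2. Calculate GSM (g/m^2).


Formula: GSM = mass_g / area_m2
Step 1: Convert area: 278 cm^2 = 278 / 10000 = 0.0278 m^2
Step 2: GSM = 14.11 g / 0.0278 m^2 = 507.6 g/m^2

507.6 g/m^2


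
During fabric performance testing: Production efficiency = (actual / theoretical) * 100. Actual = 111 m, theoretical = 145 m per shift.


Formula: Efficiency% = (Actual output / Theoretical output) * 100
Efficiency% = (111 / 145) * 100
Efficiency% = 0.765517 * 100 = 76.5517% ≈ 76.6%

76.6%


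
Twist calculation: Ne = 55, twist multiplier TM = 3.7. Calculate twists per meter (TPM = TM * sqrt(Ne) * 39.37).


Formula: TPM = TM * sqrt(Ne) * 39.37
Step 1: sqrt(Ne) = sqrt(55) = 7.4162
Step 2: TM * sqrt(Ne) = 3.7 * 7.4162 = 27.4399
Step 3: TPM = 27.4399 * 39.37 = 1080 twists/m

1080 twists/m


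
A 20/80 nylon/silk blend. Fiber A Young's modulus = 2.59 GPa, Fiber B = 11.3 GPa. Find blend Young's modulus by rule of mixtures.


Formula: Blend property = (fraction_A * property_A) + (fraction_B * property_B)
Step 1: Contribution A = 20/100 * 2.59 GPa = 0.518 GPa
Step 2: Contribution B = 80/100 * 11.3 GPa = 9.04 GPa
Step 3: Blend Young's modulus = 0.518 + 9.04 = 9.558 GPa

9.558 GPa


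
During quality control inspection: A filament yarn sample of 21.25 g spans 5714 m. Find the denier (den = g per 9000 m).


Formula: den = (mass_g / length_m) * 9000
Substituting: den = (21.25 / 5714) * 9000
Intermediate: 21.25 / 5714 = 0.00371894 g/m
den = 0.00371894 * 9000 = 33.5 denier

33.5 denier


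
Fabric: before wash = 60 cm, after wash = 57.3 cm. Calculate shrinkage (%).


Formula: Shrinkage% = ((L_before - L_after) / L_before) * 100
Step 1: Shrinkage = 60 - 57.3 = 2.7 cm
Step 2: Shrinkage% = (2.7 / 60) * 100
Step 3: Shrinkage% = 0.045 * 100 = 4.5%

4.5%


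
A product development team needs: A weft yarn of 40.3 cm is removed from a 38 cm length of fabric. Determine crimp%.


Formula: Crimp% = ((L_yarn - L_fabric) / L_fabric) * 100
Step 1: Extension = 40.3 - 38 = 2.3 cm
Step 2: Crimp% = (2.3 / 38) * 100
Step 3: Crimp% = 0.060526 * 100 = 6.0526% ≈ 6.1%

6.1%


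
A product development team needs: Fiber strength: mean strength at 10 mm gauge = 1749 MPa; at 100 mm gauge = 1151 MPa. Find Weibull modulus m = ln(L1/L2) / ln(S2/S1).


Formula: m = ln(L1/L2) / ln(S2/S1)
Step 1: ln(L1/L2) = ln(10/100) = -2.30259
Step 2: S2/S1 = 1151/1749 = 0.65809
Step 3: ln(S2/S1) = ln(0.65809) = -0.41841
Step 4: m = -2.30259 / -0.41841 = 5.50

5.50 (Weibull m)


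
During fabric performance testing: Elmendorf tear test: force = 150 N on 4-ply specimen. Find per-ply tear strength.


Formula: Per-ply strength = Total force / Number of plies
Per-ply = 150 N / 4
Per-ply = 37.5 N

37.5 N


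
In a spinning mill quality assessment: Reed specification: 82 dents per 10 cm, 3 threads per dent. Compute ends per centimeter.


Formula: EPC = (dents per 10 cm * ends per dent) / 10
Step 1: Total ends per 10 cm = 82 * 3 = 246
Step 2: EPC = 246 / 10 = 24.6 ends/cm

24.6 ends/cm


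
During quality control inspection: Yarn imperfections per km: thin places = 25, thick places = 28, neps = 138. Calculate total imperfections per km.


Formula: Total = thin places + thick places + neps
Total = 25 + 28 + 138
Total = 191 imperfections/km

191 imperfections/km


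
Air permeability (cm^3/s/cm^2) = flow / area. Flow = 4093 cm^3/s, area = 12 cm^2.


Formula: Air Permeability = Airflow / Test Area
AP = 4093 cm^3/s / 12 cm^2
AP = 341.1 cm^3/s/cm^2

341.1 cm^3/s/cm^2


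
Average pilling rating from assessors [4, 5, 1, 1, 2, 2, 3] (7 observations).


Formula: Mean = sum / count
Sum = 4 + 5 + 1 + 1 + 2 + 2 + 3 = 18
Mean = 18 / 7 = 2.6

2.6


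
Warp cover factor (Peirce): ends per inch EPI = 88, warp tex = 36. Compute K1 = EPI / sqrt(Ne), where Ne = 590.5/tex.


Formula: K1 = EPI / sqrt(Ne), with Ne = 590.5 / tex_warp
Step 1: Ne = 590.5 / 36 = 16.403
Step 2: sqrt(Ne) = sqrt(16.403) = 4.0501
Step 3: K1 = 88 / 4.0501 = 21.7

21.7


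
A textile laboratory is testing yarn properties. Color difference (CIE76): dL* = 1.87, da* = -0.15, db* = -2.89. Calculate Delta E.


Formula: Delta E = sqrt(dL*^2 + da*^2 + db*^2)
Step 1: dL*^2 = 1.87^2 = 3.4969
Step 2: da*^2 = (-0.15)^2 = 0.0225
Step 3: db*^2 = (-2.89)^2 = 8.3521
Step 4: Sum = 3.4969 + 0.0225 + 8.3521 = 11.8715
Step 5: Delta E = sqrt(11.8715) = 3.45

3.45 Delta E


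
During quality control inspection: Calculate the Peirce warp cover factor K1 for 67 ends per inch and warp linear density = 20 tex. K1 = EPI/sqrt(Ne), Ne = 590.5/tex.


Formula: K1 = EPI / sqrt(Ne), with Ne = 590.5 / tex_warp
Step 1: Ne = 590.5 / 20 = 29.525
Step 2: sqrt(Ne) = sqrt(29.525) = 5.4337
Step 3: K1 = 67 / 5.4337 = 12.3

12.3


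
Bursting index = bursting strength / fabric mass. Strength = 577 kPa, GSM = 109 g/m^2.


Formula: Bursting Index = Bursting Strength / Fabric GSM
BI = 577 kPa / 109 g/m^2
BI = 5.294 kPa/(g/m^2)

5.294 kPa/(g/m^2)


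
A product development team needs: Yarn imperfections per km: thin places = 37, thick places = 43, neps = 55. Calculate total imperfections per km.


Formula: Total = thin places + thick places + neps
Total = 37 + 43 + 55
Total = 135 imperfections/km

135 imperfections/km


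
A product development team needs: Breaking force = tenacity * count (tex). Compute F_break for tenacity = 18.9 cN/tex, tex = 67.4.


Formula: Breaking force = Tenacity * Linear density
F = 18.9 cN/tex * 67.4 tex
F = 1273.86 cN

1273.86 cN


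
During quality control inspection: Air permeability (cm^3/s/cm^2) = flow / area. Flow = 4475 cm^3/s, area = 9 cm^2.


Formula: Air Permeability = Airflow / Test Area
AP = 4475 cm^3/s / 9 cm^2
AP = 497.2 cm^3/s/cm^2

497.2 cm^3/s/cm^2


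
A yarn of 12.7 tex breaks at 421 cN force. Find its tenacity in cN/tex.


Formula: Tenacity = Breaking force / Linear density
Tenacity = 421 cN / 12.7 tex
Tenacity = 33.15 cN/tex

33.15 cN/tex


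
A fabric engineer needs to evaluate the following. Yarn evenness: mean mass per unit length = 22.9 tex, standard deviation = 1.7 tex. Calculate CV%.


Formula: CV% = (standard deviation / mean) * 100
Step 1: Ratio = 1.7 / 22.9 = 0.074236
Step 2: CV% = 0.074236 * 100 = 7.4236% ≈ 7.4%

7.4%


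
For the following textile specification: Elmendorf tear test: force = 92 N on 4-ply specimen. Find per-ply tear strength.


Formula: Per-ply strength = Total force / Number of plies
Per-ply = 92 N / 4
Per-ply = 23 N

23 N


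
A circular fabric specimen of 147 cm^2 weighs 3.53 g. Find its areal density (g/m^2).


Formula: GSM = mass_g / area_m2
Step 1: Convert area: 147 cm^2 = 147 / 10000 = 0.0147 m^2
Step 2: GSM = 3.53 g / 0.0147 m^2 = 240.1 g/m^2

240.1 g/m^2


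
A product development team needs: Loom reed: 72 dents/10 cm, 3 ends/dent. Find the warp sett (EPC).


Formula: EPC = (dents per 10 cm * ends per dent) / 10
Step 1: Total ends per 10 cm = 72 * 3 = 216
Step 2: EPC = 216 / 10 = 21.6 ends/cm

21.6 ends/cm


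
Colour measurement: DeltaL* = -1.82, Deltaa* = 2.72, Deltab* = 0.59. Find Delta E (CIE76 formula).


Formula: Delta E = sqrt(dL*^2 + da*^2 + db*^2)
Step 1: dL*^2 = (-1.82)^2 = 3.3124
Step 2: da*^2 = 2.72^2 = 7.3984
Step 3: db*^2 = 0.59^2 = 0.3481
Step 4: Sum = 3.3124 + 7.3984 + 0.3481 = 11.0589
Step 5: Delta E = sqrt(11.0589) = 3.33

3.33 Delta E


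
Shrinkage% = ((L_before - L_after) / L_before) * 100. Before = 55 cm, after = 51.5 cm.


Formula: Shrinkage% = ((L_before - L_after) / L_before) * 100
Step 1: Shrinkage = 55 - 51.5 = 3.5 cm
Step 2: Shrinkage% = (3.5 / 55) * 100
Step 3: Shrinkage% = 0.063636 * 100 = 6.3636% ≈ 6.4%

6.4%


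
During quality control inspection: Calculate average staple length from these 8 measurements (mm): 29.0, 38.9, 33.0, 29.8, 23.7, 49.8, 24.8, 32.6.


Formula: Mean = sum of lengths / count
Sum = 29.0 + 38.9 + 33.0 + 29.8 + 23.7 + 49.8 + 24.8 + 32.6
Sum = 261.6 mm
Mean = 261.6 / 8 = 32.70 mm

32.70 mm


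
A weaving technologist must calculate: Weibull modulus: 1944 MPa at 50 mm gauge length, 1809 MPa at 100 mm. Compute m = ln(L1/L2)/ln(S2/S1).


Formula: m = ln(L1/L2) / ln(S2/S1)
Step 1: ln(L1/L2) = ln(50/100) = -0.69315
Step 2: S2/S1 = 1809/1944 = 0.93056
Step 3: ln(S2/S1) = ln(0.93056) = -0.07197
Step 4: m = -0.69315 / -0.07197 = 9.63

9.63 (Weibull m)


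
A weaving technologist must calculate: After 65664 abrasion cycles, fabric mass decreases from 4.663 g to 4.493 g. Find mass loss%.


Formula: Mass loss% = ((m_before - m_after) / m_before) * 100
Step 1: Mass loss = 4.663 - 4.493 = 0.17 g
Step 2: Ratio = 0.17 / 4.663 = 0.0364572
Step 3: Mass loss% = 0.0364572 * 100 = 3.64572% ≈ 3.65%

3.65%


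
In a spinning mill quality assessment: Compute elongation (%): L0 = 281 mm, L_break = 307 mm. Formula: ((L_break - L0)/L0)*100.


Formula: Elongation (%) = ((L_break - L0) / L0) * 100
Step 1: Extension = 307 - 281 = 26 mm
Step 2: Elongation = (26 / 281) * 100
Step 3: Elongation = 0.092527 * 100 = 9.2527% ≈ 9.3%

9.3%


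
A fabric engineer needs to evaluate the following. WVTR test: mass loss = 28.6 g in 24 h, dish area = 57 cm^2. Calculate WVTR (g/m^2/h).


Formula: WVTR = mass_loss / (area * time)
Step 1: Convert area: 57 cm^2 = 0.0057 m^2
Step 2: WVTR = 28.6 g / (0.0057 m^2 * 24 h)
Step 3: WVTR = 28.6 / 0.1368 = 209.1 g/m^2/h

209.1 g/m^2/h


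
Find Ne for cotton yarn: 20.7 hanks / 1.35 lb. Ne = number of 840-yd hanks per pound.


Formula: Ne = hanks / mass_lb
Substituting: Ne = 20.7 / 1.35
Ne = 15.3

15.3 Ne


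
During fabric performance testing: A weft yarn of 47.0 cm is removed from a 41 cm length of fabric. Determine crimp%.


Formula: Crimp% = ((L_yarn - L_fabric) / L_fabric) * 100
Step 1: Extension = 47.0 - 41 = 6.0 cm
Step 2: Crimp% = (6.0 / 41) * 100
Step 3: Crimp% = 0.146341 * 100 = 14.6341% ≈ 14.6%

14.6%


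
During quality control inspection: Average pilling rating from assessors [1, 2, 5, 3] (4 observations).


Formula: Mean = sum / count
Sum = 1 + 2 + 5 + 3 = 11
Mean = 11 / 4 = 2.8

2.8


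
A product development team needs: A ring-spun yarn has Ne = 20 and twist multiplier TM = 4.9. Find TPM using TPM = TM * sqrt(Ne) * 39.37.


Formula: TPM = TM * sqrt(Ne) * 39.37
Step 1: sqrt(Ne) = sqrt(20) = 4.4721
Step 2: TM * sqrt(Ne) = 4.9 * 4.4721 = 21.9133
Step 3: TPM = 21.9133 * 39.37 = 863 twists/m

863 twists/m


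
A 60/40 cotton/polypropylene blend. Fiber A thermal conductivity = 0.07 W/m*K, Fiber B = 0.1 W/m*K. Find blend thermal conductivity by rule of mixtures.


Formula: Blend property = (fraction_A * property_A) + (fraction_B * property_B)
Step 1: Contribution A = 60/100 * 0.07 W/m*K = 0.042 W/m*K
Step 2: Contribution B = 40/100 * 0.1 W/m*K = 0.04 W/m*K
Step 3: Blend thermal conductivity = 0.042 + 0.04 = 0.082 W/m*K

0.082 W/m*K


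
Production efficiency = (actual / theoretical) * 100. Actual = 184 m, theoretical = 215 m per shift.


Formula: Efficiency% = (Actual output / Theoretical output) * 100
Efficiency% = (184 / 215) * 100
Efficiency% = 0.855814 * 100 = 85.5814% ≈ 85.6%

85.6%


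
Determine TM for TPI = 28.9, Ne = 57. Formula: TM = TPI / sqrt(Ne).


Formula: TM = TPI / sqrt(Ne)
Step 1: sqrt(Ne) = sqrt(57) = 7.5498
Step 2: TM = 28.9 / 7.5498 = 3.83

3.83 TM


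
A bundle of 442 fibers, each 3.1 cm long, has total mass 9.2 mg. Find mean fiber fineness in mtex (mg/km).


Formula: fineness (mtex) = mass (mg) / total length (km) = (mass_mg / total_length_m) * 1000
Step 1: Convert fiber length: 3.1 cm = 0.031 m
Step 2: Total fiber length = 442 * 0.031 = 13.702 m
Step 3: Linear density = 9.2 mg / 13.702 m = 0.6714 mg/m
Step 4: fineness = 0.6714 * 1000 = 671.4 mtex

671.4 mtex


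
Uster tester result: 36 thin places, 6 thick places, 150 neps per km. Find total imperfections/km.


Formula: Total = thin places + thick places + neps
Total = 36 + 6 + 150
Total = 192 imperfections/km

192 imperfections/km


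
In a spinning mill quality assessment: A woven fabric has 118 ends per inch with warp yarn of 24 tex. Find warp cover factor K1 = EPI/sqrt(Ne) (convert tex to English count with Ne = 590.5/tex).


Formula: K1 = EPI / sqrt(Ne), with Ne = 590.5 / tex_warp
Step 1: Ne = 590.5 / 24 = 24.604
Step 2: sqrt(Ne) = sqrt(24.604) = 4.9602
Step 3: K1 = 118 / 4.9602 = 23.8

23.8


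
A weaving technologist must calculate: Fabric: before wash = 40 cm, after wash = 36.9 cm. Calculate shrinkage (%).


Formula: Shrinkage% = ((L_before - L_after) / L_before) * 100
Step 1: Shrinkage = 40 - 36.9 = 3.1 cm
Step 2: Shrinkage% = (3.1 / 40) * 100
Step 3: Shrinkage% = 0.0775 * 100 = 7.75% ≈ 7.8%

7.8%


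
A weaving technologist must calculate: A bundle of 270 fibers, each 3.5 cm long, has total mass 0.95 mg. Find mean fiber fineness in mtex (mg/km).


Formula: fineness (mtex) = mass (mg) / total length (km) = (mass_mg / total_length_m) * 1000
Step 1: Convert fiber length: 3.5 cm = 0.035 m
Step 2: Total fiber length = 270 * 0.035 = 9.45 m
Step 3: Linear density = 0.95 mg / 9.45 m = 0.1005 mg/m
Step 4: fineness = 0.1005 * 1000 = 100.5 mtex

100.5 mtex


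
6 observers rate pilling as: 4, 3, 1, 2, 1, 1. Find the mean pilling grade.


Formula: Mean = sum / count
Sum = 4 + 3 + 1 + 2 + 1 + 1 = 12
Mean = 12 / 6 = 2.0

2.0


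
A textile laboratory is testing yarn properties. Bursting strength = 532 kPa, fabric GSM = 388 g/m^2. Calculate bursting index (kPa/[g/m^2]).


Formula: Bursting Index = Bursting Strength / Fabric GSM
BI = 532 kPa / 388 g/m^2
BI = 1.371 kPa/(g/m^2)

1.371 kPa/(g/m^2)


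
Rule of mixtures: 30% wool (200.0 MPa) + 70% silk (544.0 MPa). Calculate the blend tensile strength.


Formula: Blend property = (fraction_A * property_A) + (fraction_B * property_B)
Step 1: Contribution A = 30/100 * 200.0 MPa = 60.0 MPa
Step 2: Contribution B = 70/100 * 544.0 MPa = 380.8 MPa
Step 3: Blend tensile strength = 60.0 + 380.8 = 440.8 MPa

440.8 MPa


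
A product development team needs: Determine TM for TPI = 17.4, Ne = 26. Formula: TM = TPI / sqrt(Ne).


Formula: TM = TPI / sqrt(Ne)
Step 1: sqrt(Ne) = sqrt(26) = 5.099
Step 2: TM = 17.4 / 5.099 = 3.41

3.41 TM


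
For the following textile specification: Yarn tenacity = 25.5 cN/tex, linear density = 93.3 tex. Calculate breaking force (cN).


Formula: Breaking force = Tenacity * Linear density
F = 25.5 cN/tex * 93.3 tex
F = 2379.15 cN

2379.15 cN


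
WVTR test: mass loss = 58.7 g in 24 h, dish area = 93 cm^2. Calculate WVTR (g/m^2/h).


Formula: WVTR = mass_loss / (area * time)
Step 1: Convert area: 93 cm^2 = 0.0093 m^2
Step 2: WVTR = 58.7 g / (0.0093 m^2 * 24 h)
Step 3: WVTR = 58.7 / 0.2232 = 263.0 g/m^2/h

263.0 g/m^2/h


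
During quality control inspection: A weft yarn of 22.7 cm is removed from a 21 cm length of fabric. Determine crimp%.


Formula: Crimp% = ((L_yarn - L_fabric) / L_fabric) * 100
Step 1: Extension = 22.7 - 21 = 1.7 cm
Step 2: Crimp% = (1.7 / 21) * 100
Step 3: Crimp% = 0.080952 * 100 = 8.0952% ≈ 8.1%

8.1%


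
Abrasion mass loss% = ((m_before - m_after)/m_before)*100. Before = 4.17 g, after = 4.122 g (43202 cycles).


Formula: Mass loss% = ((m_before - m_after) / m_before) * 100
Step 1: Mass loss = 4.17 - 4.122 = 0.048 g
Step 2: Ratio = 0.048 / 4.17 = 0.0115108
Step 3: Mass loss% = 0.0115108 * 100 = 1.15108% ≈ 1.15%

1.15%


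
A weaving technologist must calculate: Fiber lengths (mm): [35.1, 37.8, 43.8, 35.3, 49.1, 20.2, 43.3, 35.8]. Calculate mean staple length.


Formula: Mean = sum of lengths / count
Sum = 35.1 + 37.8 + 43.8 + 35.3 + 49.1 + 20.2 + 43.3 + 35.8
Sum = 300.4 mm
Mean = 300.4 / 8 = 37.55 mm

37.55 mm


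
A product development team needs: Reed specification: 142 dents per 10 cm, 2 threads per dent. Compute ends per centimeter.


Formula: EPC = (dents per 10 cm * ends per dent) / 10
Step 1: Total ends per 10 cm = 142 * 2 = 284
Step 2: EPC = 284 / 10 = 28.4 ends/cm

28.4 ends/cm


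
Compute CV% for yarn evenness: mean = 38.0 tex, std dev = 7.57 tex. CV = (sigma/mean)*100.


Formula: CV% = (standard deviation / mean) * 100
Step 1: Ratio = 7.57 / 38.0 = 0.199211
Step 2: CV% = 0.199211 * 100 = 19.9211% ≈ 19.9%

19.9%


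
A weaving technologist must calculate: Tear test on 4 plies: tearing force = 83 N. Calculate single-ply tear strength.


Formula: Per-ply strength = Total force / Number of plies
Per-ply = 83 N / 4
Per-ply = 20.75 N

20.75 N


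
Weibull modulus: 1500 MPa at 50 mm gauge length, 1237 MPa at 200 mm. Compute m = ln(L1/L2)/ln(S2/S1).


Formula: m = ln(L1/L2) / ln(S2/S1)
Step 1: ln(L1/L2) = ln(50/200) = -1.38629
Step 2: S2/S1 = 1237/1500 = 0.82467
Step 3: ln(S2/S1) = ln(0.82467) = -0.19277
Step 4: m = -1.38629 / -0.19277 = 7.19

7.19 (Weibull m)


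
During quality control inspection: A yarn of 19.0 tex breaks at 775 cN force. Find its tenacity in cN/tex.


Formula: Tenacity = Breaking force / Linear density
Tenacity = 775 cN / 19.0 tex
Tenacity = 40.79 cN/tex

40.79 cN/tex


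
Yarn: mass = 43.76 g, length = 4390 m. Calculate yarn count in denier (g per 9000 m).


Formula: den = (mass_g / length_m) * 9000
Substituting: den = (43.76 / 4390) * 9000
Intermediate: 43.76 / 4390 = 0.00996811 g/m
den = 0.00996811 * 9000 = 89.7 denier

89.7 denier


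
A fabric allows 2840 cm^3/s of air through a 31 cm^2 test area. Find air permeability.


Formula: Air Permeability = Airflow / Test Area
AP = 2840 cm^3/s / 31 cm^2
AP = 91.6 cm^3/s/cm^2

91.6 cm^3/s/cm^2


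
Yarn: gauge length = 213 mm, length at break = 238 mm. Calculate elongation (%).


Formula: Elongation (%) = ((L_break - L0) / L0) * 100
Step 1: Extension = 238 - 213 = 25 mm
Step 2: Elongation = (25 / 213) * 100
Step 3: Elongation = 0.117371 * 100 = 11.7371% ≈ 11.7%

11.7%


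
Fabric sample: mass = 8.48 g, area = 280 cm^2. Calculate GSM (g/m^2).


Formula: GSM = mass_g / area_m2
Step 1: Convert area: 280 cm^2 = 280 / 10000 = 0.028 m^2
Step 2: GSM = 8.48 g / 0.028 m^2 = 302.9 g/m^2

302.9 g/m^2


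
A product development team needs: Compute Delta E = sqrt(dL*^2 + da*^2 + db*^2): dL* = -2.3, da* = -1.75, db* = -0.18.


Formula: Delta E = sqrt(dL*^2 + da*^2 + db*^2)
Step 1: dL*^2 = (-2.3)^2 = 5.29
Step 2: da*^2 = (-1.75)^2 = 3.0625
Step 3: db*^2 = (-0.18)^2 = 0.0324
Step 4: Sum = 5.29 + 3.0625 + 0.0324 = 8.3849
Step 5: Delta E = sqrt(8.3849) = 2.9

2.9 Delta E


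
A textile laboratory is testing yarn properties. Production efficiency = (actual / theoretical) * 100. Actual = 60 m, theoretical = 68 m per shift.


Formula: Efficiency% = (Actual output / Theoretical output) * 100
Efficiency% = (60 / 68) * 100
Efficiency% = 0.882353 * 100 = 88.2353% ≈ 88.2%

88.2%


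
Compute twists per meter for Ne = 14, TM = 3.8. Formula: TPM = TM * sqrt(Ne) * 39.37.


Formula: TPM = TM * sqrt(Ne) * 39.37
Step 1: sqrt(Ne) = sqrt(14) = 3.7417
Step 2: TM * sqrt(Ne) = 3.8 * 3.7417 = 14.2185
Step 3: TPM = 14.2185 * 39.37 = 560 twists/m

560 twists/m


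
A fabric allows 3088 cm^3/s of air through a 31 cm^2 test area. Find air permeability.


Formula: Air Permeability = Airflow / Test Area
AP = 3088 cm^3/s / 31 cm^2
AP = 99.6 cm^3/s/cm^2

99.6 cm^3/s/cm^2


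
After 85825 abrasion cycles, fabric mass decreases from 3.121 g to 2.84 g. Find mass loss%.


Formula: Mass loss% = ((m_before - m_after) / m_before) * 100
Step 1: Mass loss = 3.121 - 2.84 = 0.281 g
Step 2: Ratio = 0.281 / 3.121 = 0.0900352
Step 3: Mass loss% = 0.0900352 * 100 = 9.00352% ≈ 9.00%

9.00%


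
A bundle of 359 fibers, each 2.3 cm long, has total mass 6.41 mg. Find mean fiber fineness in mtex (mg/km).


Formula: fineness (mtex) = mass (mg) / total length (km) = (mass_mg / total_length_m) * 1000
Step 1: Convert fiber length: 2.3 cm = 0.023 m
Step 2: Total fiber length = 359 * 0.023 = 8.257 m
Step 3: Linear density = 6.41 mg / 8.257 m = 0.7763 mg/m
Step 4: fineness = 0.7763 * 1000 = 776.3 mtex

776.3 mtex


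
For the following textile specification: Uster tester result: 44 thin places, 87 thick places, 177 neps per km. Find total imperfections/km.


Formula: Total = thin places + thick places + neps
Total = 44 + 87 + 177
Total = 308 imperfections/km

308 imperfections/km


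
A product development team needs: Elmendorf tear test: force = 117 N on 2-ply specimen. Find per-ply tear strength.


Formula: Per-ply strength = Total force / Number of plies
Per-ply = 117 N / 2
Per-ply = 58.5 N

58.5 N


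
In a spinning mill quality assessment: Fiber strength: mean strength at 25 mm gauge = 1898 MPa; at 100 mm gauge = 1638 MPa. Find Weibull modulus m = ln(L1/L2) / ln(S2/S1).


Formula: m = ln(L1/L2) / ln(S2/S1)
Step 1: ln(L1/L2) = ln(25/100) = -1.38629
Step 2: S2/S1 = 1638/1898 = 0.86301
Step 3: ln(S2/S1) = ln(0.86301) = -0.14733
Step 4: m = -1.38629 / -0.14733 = 9.41

9.41 (Weibull m)


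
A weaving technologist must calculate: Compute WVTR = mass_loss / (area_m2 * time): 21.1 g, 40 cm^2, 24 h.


Formula: WVTR = mass_loss / (area * time)
Step 1: Convert area: 40 cm^2 = 0.004 m^2
Step 2: WVTR = 21.1 g / (0.004 m^2 * 24 h)
Step 3: WVTR = 21.1 / 0.096 = 219.8 g/m^2/h

219.8 g/m^2/h


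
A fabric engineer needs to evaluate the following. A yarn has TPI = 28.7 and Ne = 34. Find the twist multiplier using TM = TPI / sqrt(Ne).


Formula: TM = TPI / sqrt(Ne)
Step 1: sqrt(Ne) = sqrt(34) = 5.831
Step 2: TM = 28.7 / 5.831 = 4.92

4.92 TM


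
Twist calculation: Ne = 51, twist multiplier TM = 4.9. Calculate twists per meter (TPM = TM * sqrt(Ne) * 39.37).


Formula: TPM = TM * sqrt(Ne) * 39.37
Step 1: sqrt(Ne) = sqrt(51) = 7.1414
Step 2: TM * sqrt(Ne) = 4.9 * 7.1414 = 34.9929
Step 3: TPM = 34.9929 * 39.37 = 1378 twists/m

1378 twists/m


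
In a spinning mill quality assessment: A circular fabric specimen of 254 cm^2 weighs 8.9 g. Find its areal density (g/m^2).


Formula: GSM = mass_g / area_m2
Step 1: Convert area: 254 cm^2 = 254 / 10000 = 0.0254 m^2
Step 2: GSM = 8.9 g / 0.0254 m^2 = 350.4 g/m^2

350.4 g/m^2


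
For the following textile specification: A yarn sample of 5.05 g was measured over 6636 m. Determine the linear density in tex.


Formula: Tex = (mass_g / length_m) * 1000
Substituting: Tex = (5.05 / 6636) * 1000
Intermediate: 5.05 / 6636 = 0.000761 g/m
Tex = 0.000761 * 1000 = 0.76 tex

0.76 tex


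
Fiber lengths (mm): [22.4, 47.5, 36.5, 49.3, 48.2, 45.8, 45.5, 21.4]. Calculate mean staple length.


Formula: Mean = sum of lengths / count
Sum = 22.4 + 47.5 + 36.5 + 49.3 + 48.2 + 45.8 + 45.5 + 21.4
Sum = 316.6 mm
Mean = 316.6 / 8 = 39.58 mm

39.58 mm


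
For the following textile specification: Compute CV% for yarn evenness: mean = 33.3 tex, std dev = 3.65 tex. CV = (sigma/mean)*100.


Formula: CV% = (standard deviation / mean) * 100
Step 1: Ratio = 3.65 / 33.3 = 0.10961
Step 2: CV% = 0.10961 * 100 = 10.961% ≈ 11.0%

11.0%


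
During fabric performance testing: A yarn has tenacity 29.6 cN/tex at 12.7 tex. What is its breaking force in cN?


Formula: Breaking force = Tenacity * Linear density
F = 29.6 cN/tex * 12.7 tex
F = 375.92 cN

375.92 cN


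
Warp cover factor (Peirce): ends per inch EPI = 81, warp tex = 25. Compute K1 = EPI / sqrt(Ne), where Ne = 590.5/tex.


Formula: K1 = EPI / sqrt(Ne), with Ne = 590.5 / tex_warp
Step 1: Ne = 590.5 / 25 = 23.62
Step 2: sqrt(Ne) = sqrt(23.62) = 4.86
Step 3: K1 = 81 / 4.86 = 16.7

16.7


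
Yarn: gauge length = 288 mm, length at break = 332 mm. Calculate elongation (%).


Formula: Elongation (%) = ((L_break - L0) / L0) * 100
Step 1: Extension = 332 - 288 = 44 mm
Step 2: Elongation = (44 / 288) * 100
Step 3: Elongation = 0.152778 * 100 = 15.2778% ≈ 15.3%

15.3%


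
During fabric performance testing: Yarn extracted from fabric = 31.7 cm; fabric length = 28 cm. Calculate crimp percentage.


Formula: Crimp% = ((L_yarn - L_fabric) / L_fabric) * 100
Step 1: Extension = 31.7 - 28 = 3.7 cm
Step 2: Crimp% = (3.7 / 28) * 100
Step 3: Crimp% = 0.132143 * 100 = 13.2143% ≈ 13.2%

13.2%


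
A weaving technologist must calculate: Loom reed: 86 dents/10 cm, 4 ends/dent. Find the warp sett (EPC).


Formula: EPC = (dents per 10 cm * ends per dent) / 10
Step 1: Total ends per 10 cm = 86 * 4 = 344
Step 2: EPC = 344 / 10 = 34.4 ends/cm

34.4 ends/cm


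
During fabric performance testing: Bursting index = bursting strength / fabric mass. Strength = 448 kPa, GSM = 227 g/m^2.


Formula: Bursting Index = Bursting Strength / Fabric GSM
BI = 448 kPa / 227 g/m^2
BI = 1.974 kPa/(g/m^2)

1.974 kPa/(g/m^2)


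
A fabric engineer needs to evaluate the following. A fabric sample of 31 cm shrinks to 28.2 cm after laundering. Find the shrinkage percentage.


Formula: Shrinkage% = ((L_before - L_after) / L_before) * 100
Step 1: Shrinkage = 31 - 28.2 = 2.8 cm
Step 2: Shrinkage% = (2.8 / 31) * 100
Step 3: Shrinkage% = 0.090323 * 100 = 9.0323% ≈ 9.0%

9.0%


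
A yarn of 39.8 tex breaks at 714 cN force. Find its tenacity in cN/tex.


Formula: Tenacity = Breaking force / Linear density
Tenacity = 714 cN / 39.8 tex
Tenacity = 17.94 cN/tex

17.94 cN/tex


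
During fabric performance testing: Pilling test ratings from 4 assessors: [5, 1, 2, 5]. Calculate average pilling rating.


Formula: Mean = sum / count
Sum = 5 + 1 + 2 + 5 = 13
Mean = 13 / 4 = 3.3

3.3


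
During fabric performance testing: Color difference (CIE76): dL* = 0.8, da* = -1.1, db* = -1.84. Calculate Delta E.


Formula: Delta E = sqrt(dL*^2 + da*^2 + db*^2)
Step 1: dL*^2 = 0.8^2 = 0.64
Step 2: da*^2 = (-1.1)^2 = 1.21
Step 3: db*^2 = (-1.84)^2 = 3.3856
Step 4: Sum = 0.64 + 1.21 + 3.3856 = 5.2356
Step 5: Delta E = sqrt(5.2356) = 2.29

2.29 Delta E


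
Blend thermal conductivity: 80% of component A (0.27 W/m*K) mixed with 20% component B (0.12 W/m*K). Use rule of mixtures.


Formula: Blend property = (fraction_A * property_A) + (fraction_B * property_B)
Step 1: Contribution A = 80/100 * 0.27 W/m*K = 0.216 W/m*K
Step 2: Contribution B = 20/100 * 0.12 W/m*K = 0.024 W/m*K
Step 3: Blend thermal conductivity = 0.216 + 0.024 = 0.24 W/m*K

0.24 W/m*K
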